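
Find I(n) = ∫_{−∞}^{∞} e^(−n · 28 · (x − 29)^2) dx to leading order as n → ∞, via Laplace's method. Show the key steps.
I(n) = sqrt(π/(28n))

Here φ(x) = 28 · (x − 29)^2 has its unique minimum at x* = 29 with φ(x*) = 0 and φ''(x*) = 56. Laplace's method gives
  I(n) ~ e^(−n φ(x*)) · sqrt(2π / (n · φ''(x*))) = sqrt(2π / (56n)) = sqrt(π/(28n)).
This is exact: substituting u = (x − 29)·sqrt(28n) gives I(n) = (1/sqrt(28n)) ∫_{−∞}^{∞} e^(−u^2) du = sqrt(π/(28n)).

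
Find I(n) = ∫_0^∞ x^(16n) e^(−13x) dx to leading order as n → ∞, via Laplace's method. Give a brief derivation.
I(n) ~ (sqrt(2π·16n) / 13) · (16n/(13e))^(16n)

Write the integrand as exp(16n ln x − 13x) and set f(x) = 16n ln x − 13x. Then f'(x) = 16n/x − 13 = 0 at x* = 16n/13, and f''(x*) = −16n/x*^2 = −13^2/(16n). Laplace's method (interior maximum) gives
  I(n) ~ e^(f(x*)) · sqrt(2π / |f''(x*)|)
        = exp(16n ln(16n/13) − 16n) · sqrt(2π · 16n / 13^2)
        = (16n/13)^(16n) e^(−16n) · sqrt(2π·16n) / 13
        = (sqrt(2π·16n) / 13) · (16n/(13e))^(16n).
This matches Γ(16n+1)/13^(16n+1) with Stirling applied to Γ.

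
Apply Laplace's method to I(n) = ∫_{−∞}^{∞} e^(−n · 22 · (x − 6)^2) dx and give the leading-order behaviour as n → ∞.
I(n) = sqrt(π/(22n))

Here φ(x) = 22 · (x − 6)^2 has its unique minimum at x* = 6 with φ(x*) = 0 and φ''(x*) = 44. Laplace's method gives
  I(n) ~ e^(−n φ(x*)) · sqrt(2π / (n · φ''(x*))) = sqrt(2π / (44n)) = sqrt(π/(22n)).
This is exact: substituting u = (x − 6)·sqrt(22n) gives I(n) = (1/sqrt(22n)) ∫_{−∞}^{∞} e^(−u^2) du = sqrt(π/(22n)).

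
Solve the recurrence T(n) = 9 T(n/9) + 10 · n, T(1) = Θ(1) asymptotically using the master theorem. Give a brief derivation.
T(n) = Θ(n log n)

log_9 9 = 1, and f(n) = 10 · n = Θ(n^(log_9 9)). This is Case 2 of the master theorem: T(n) = Θ(f(n) · log n) = Θ(n log n).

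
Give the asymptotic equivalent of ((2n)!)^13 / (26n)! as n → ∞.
((2n)!)^13/(26n)! ~ ((2π·2n)^(12/2) / sqrt(13)) · 13^(−13·2n)  →  0

Write N = 2n. Stirling: N! ~ sqrt(2π N)(N/e)^N and (13N)! ~ sqrt(2π·13N)·(13N/e)^(13N).
  (N!)^13/(13N)! ~ (2π N)^(13/2) (N/e)^(13N) / [sqrt(2π·13N) (13N/e)^(13N)]
     = (2π N)^(13/2) / sqrt(2π·13N) · (N/(13N))^(13N)
     = (2π N)^((13−1)/2) / sqrt(13) · 13^(−13N).
Since 13^13 > 1, the factor 13^(−13N) decays exponentially, so the ratio → 0. Substituting N = 2n gives the stated form.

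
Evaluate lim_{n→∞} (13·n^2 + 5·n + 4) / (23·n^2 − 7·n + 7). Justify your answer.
lim = 13/23

For large n the leading n^2 terms dominate both numerator and denominator. Dividing top and bottom by n^2, every other term tends to 0, leaving 13/23.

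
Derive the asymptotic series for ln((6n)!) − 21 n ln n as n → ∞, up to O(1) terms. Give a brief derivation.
ln((6n)!) − 21 n ln n = −15 n ln n + 6(ln 6 − 1) n + (1/2) ln(2π·6n) + O(1/n)

Stirling: ln((6n)!) = 6n ln(6n) − 6n + (1/2) ln(2π·6n) + O(1/n).
Expand 6n ln(6n) = 6n (ln n + ln 6) = 6n ln n + 6n ln 6.
Subtract 21n ln n: leading term is (6 − 21) n ln n = −15 n ln n. The next term is 6n ln 6 − 6n = 6(ln 6 − 1) n. Then the (1/2) ln(2π·6n) correction.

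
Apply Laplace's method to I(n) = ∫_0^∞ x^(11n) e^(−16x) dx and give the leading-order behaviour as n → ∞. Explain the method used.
I(n) ~ (sqrt(2π·11n) / 16) · (11n/(16e))^(11n)

Write the integrand as exp(11n ln x − 16x) and set f(x) = 11n ln x − 16x. Then f'(x) = 11n/x − 16 = 0 at x* = 11n/16, and f''(x*) = −11n/x*^2 = −16^2/(11n). Laplace's method (interior maximum) gives
  I(n) ~ e^(f(x*)) · sqrt(2π / |f''(x*)|)
        = exp(11n ln(11n/16) − 11n) · sqrt(2π · 11n / 16^2)
        = (11n/16)^(11n) e^(−11n) · sqrt(2π·11n) / 16
        = (sqrt(2π·11n) / 16) · (11n/(16e))^(11n).
This matches Γ(11n+1)/16^(11n+1) with Stirling applied to Γ.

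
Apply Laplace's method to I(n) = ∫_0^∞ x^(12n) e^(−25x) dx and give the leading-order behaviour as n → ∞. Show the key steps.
I(n) ~ (sqrt(2π·12n) / 25) · (12n/(25e))^(12n)

Write the integrand as exp(12n ln x − 25x) and set f(x) = 12n ln x − 25x. Then f'(x) = 12n/x − 25 = 0 at x* = 12n/25, and f''(x*) = −12n/x*^2 = −25^2/(12n). Laplace's method (interior maximum) gives
  I(n) ~ e^(f(x*)) · sqrt(2π / |f''(x*)|)
        = exp(12n ln(12n/25) − 12n) · sqrt(2π · 12n / 25^2)
        = (12n/25)^(12n) e^(−12n) · sqrt(2π·12n) / 25
        = (sqrt(2π·12n) / 25) · (12n/(25e))^(12n).
This matches Γ(12n+1)/25^(12n+1) with Stirling applied to Γ.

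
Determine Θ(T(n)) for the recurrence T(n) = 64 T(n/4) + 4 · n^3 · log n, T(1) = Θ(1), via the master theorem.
T(n) = Θ(n^3 · (log n)^2)

Here log_4 64 = 3 and f(n) = 4 · n^3 · log n = Θ(n^(log_4 64) · (log n)^1). This is the extended Case 2 of the master theorem (f matches the critical exponent up to log factors), giving T(n) = Θ(n^(log_4 64) · (log n)^(1+1)) = Θ(n^3 · (log n)^2).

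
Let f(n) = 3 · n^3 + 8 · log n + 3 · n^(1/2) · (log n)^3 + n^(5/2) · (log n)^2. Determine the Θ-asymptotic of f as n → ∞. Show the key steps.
f(n) ∈ Θ(n^3)

Compare the terms by growth order. For large n, n^a · (log n)^b dominates n^a' · (log n)^b' iff a > a', or (a = a' and b > b'). Ranking the 4 terms shows the dominant one is 3 · n^3. Hence f(n) ∈ Θ(n^3).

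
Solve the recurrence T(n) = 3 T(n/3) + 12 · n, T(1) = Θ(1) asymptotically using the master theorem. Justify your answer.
T(n) = Θ(n log n)

log_3 3 = 1, and f(n) = 12 · n = Θ(n^(log_3 3)). This is Case 2 of the master theorem: T(n) = Θ(f(n) · log n) = Θ(n log n).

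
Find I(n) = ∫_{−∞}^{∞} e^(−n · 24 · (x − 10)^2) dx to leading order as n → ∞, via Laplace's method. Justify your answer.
I(n) = sqrt(π/(24n))

Here φ(x) = 24 · (x − 10)^2 has its unique minimum at x* = 10 with φ(x*) = 0 and φ''(x*) = 48. Laplace's method gives
  I(n) ~ e^(−n φ(x*)) · sqrt(2π / (n · φ''(x*))) = sqrt(2π / (48n)) = sqrt(π/(24n)).
This is exact: substituting u = (x − 10)·sqrt(24n) gives I(n) = (1/sqrt(24n)) ∫_{−∞}^{∞} e^(−u^2) du = sqrt(π/(24n)).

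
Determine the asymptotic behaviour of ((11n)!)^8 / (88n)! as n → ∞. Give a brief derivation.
((11n)!)^8/(88n)! ~ ((2π·11n)^(7/2) / sqrt(8)) · 8^(−8·11n)  →  0

Write N = 11n. Stirling: N! ~ sqrt(2π N)(N/e)^N and (8N)! ~ sqrt(2π·8N)·(8N/e)^(8N).
  (N!)^8/(8N)! ~ (2π N)^(8/2) (N/e)^(8N) / [sqrt(2π·8N) (8N/e)^(8N)]
     = (2π N)^(8/2) / sqrt(2π·8N) · (N/(8N))^(8N)
     = (2π N)^((8−1)/2) / sqrt(8) · 8^(−8N).
Since 8^8 > 1, the factor 8^(−8N) decays exponentially, so the ratio → 0. Substituting N = 11n gives the stated form.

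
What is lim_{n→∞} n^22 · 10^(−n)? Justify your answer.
lim = 0

Exponentials with base > 1 dominate every fixed polynomial: for any fixed c, n^c / 10^n → 0 as n → ∞ (e.g. by the ratio test, or by writing 10^n = e^(n ln 10) and noting e^(n ln 10) / n^c → ∞). Hence n^22 · 10^(−n) = n^22 / 10^n → 0.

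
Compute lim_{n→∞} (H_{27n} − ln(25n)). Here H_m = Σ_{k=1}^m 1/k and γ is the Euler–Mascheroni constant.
lim = ln(27/25) + γ

By Euler-Maclaurin, H_m = ln m + γ + O(1/m). So
  H_{27n} − ln(25n) = ln(27n) + γ − ln(25n) + O(1/n)
                       = ln(27/25) + γ + O(1/n).
Hence the limit is ln(27/25) + γ.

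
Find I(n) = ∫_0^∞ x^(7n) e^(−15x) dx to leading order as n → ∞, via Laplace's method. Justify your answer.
I(n) ~ (sqrt(2π·7n) / 15) · (7n/(15e))^(7n)

Write the integrand as exp(7n ln x − 15x) and set f(x) = 7n ln x − 15x. Then f'(x) = 7n/x − 15 = 0 at x* = 7n/15, and f''(x*) = −7n/x*^2 = −15^2/(7n). Laplace's method (interior maximum) gives
  I(n) ~ e^(f(x*)) · sqrt(2π / |f''(x*)|)
        = exp(7n ln(7n/15) − 7n) · sqrt(2π · 7n / 15^2)
        = (7n/15)^(7n) e^(−7n) · sqrt(2π·7n) / 15
        = (sqrt(2π·7n) / 15) · (7n/(15e))^(7n).
This matches Γ(7n+1)/15^(7n+1) with Stirling applied to Γ.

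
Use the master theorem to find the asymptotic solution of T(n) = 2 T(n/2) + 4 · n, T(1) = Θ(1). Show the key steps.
T(n) = Θ(n log n)

log_2 2 = 1, and f(n) = 4 · n = Θ(n^(log_2 2)). This is Case 2 of the master theorem: T(n) = Θ(f(n) · log n) = Θ(n log n).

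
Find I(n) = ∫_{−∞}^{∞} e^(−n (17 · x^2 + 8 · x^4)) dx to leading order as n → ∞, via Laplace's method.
I(n) ~ sqrt(π/(17n))

φ(x) = 17 · x^2 + 8 · x^4 has its unique global minimum at x* = 0 (since φ'(x) = 34x + 32x^3 = 0 only at x = 0 for real x with both coefficients positive, and φ → ∞ as |x| → ∞). At x* = 0, φ(0) = 0 and φ''(0) = 34. Laplace's method then gives
  I(n) ~ sqrt(2π / (n · φ''(0))) · e^(−n φ(0)) = sqrt(2π / (34n)) = sqrt(π/(17n)).
The 8 · x^4 term contributes only at subleading order (an O(1/n) relative correction).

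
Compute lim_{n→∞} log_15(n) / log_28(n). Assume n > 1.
lim = ln(28) / ln(15) = log_15(28)

Change of base: log_15(n) = ln n / ln 15 and log_28(n) = ln n / ln 28. The ratio is (ln n / ln 15) · (ln 28 / ln n) = ln 28 / ln 15, a constant independent of n. So the limit is ln 28 / ln 15 = log_15(28).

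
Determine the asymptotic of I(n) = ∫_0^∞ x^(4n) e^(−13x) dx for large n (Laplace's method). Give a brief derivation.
I(n) ~ (sqrt(2π·4n) / 13) · (4n/(13e))^(4n)

Write the integrand as exp(4n ln x − 13x) and set f(x) = 4n ln x − 13x. Then f'(x) = 4n/x − 13 = 0 at x* = 4n/13, and f''(x*) = −4n/x*^2 = −13^2/(4n). Laplace's method (interior maximum) gives
  I(n) ~ e^(f(x*)) · sqrt(2π / |f''(x*)|)
        = exp(4n ln(4n/13) − 4n) · sqrt(2π · 4n / 13^2)
        = (4n/13)^(4n) e^(−4n) · sqrt(2π·4n) / 13
        = (sqrt(2π·4n) / 13) · (4n/(13e))^(4n).
This matches Γ(4n+1)/13^(4n+1) with Stirling applied to Γ.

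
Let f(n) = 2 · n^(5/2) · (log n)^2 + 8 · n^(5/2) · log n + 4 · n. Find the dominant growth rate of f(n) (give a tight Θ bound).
f(n) ∈ Θ(n^(5/2) · (log n)^2)

Compare the terms by growth order. For large n, n^a · (log n)^b dominates n^a' · (log n)^b' iff a > a', or (a = a' and b > b'). Ranking the 3 terms shows the dominant one is 2 · n^(5/2) · (log n)^2. Hence f(n) ∈ Θ(n^(5/2) · (log n)^2).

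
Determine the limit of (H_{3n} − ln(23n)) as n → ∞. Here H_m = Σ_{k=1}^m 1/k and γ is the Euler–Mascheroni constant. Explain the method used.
lim = ln(3/23) + γ

By Euler-Maclaurin, H_m = ln m + γ + O(1/m). So
  H_{3n} − ln(23n) = ln(3n) + γ − ln(23n) + O(1/n)
                       = ln(3/23) + γ + O(1/n).
Hence the limit is ln(3/23) + γ.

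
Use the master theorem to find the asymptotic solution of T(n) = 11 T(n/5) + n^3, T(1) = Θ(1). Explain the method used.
T(n) = Θ(n^3)

log_5 11 ≈ 1.490. f(n) = n^3 dominates n^(log_5 11) since 3 > 1.490, and the regularity condition a·f(n/b) = 11·(n/5)^3 = (11/125)·n^3 ≤ c·f(n) holds with c = 11/125 ≈ 0.088 < 1. So this is Case 3: T(n) = Θ(f(n)) = Θ(n^3).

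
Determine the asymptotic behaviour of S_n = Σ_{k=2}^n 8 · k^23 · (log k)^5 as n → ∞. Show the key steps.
S_n ~ n^24 · (log n)^5 / 3

By integral comparison, S_n = ∫_1^n 8 · x^23 · (log x)^5 dx + O(n^23 · (log n)^5). For the integral, the leading term of ∫_1^n x^23 (log x)^5 dx is n^24/24 · (log n)^5 (by repeated integration by parts; each step lowers the log-exponent and produces a relatively O(1/log n) correction). Hence S_n ~ n^24 · (log n)^5 / 3.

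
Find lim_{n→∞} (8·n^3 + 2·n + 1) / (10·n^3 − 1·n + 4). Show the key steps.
lim = 8/10 = 4/5

For large n the leading n^3 terms dominate both numerator and denominator. Dividing top and bottom by n^3, every other term tends to 0, leaving 8/10 = 4/5.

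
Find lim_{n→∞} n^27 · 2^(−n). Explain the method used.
lim = 0

Exponentials with base > 1 dominate every fixed polynomial: for any fixed c, n^c / 2^n → 0 as n → ∞ (e.g. by the ratio test, or by writing 2^n = e^(n ln 2) and noting e^(n ln 2) / n^c → ∞). Hence n^27 · 2^(−n) = n^27 / 2^n → 0.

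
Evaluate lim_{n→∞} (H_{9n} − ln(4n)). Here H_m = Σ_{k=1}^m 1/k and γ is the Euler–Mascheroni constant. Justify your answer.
lim = ln(9/4) + γ

By Euler-Maclaurin, H_m = ln m + γ + O(1/m). So
  H_{9n} − ln(4n) = ln(9n) + γ − ln(4n) + O(1/n)
                       = ln(9/4) + γ + O(1/n).
Hence the limit is ln(9/4) + γ.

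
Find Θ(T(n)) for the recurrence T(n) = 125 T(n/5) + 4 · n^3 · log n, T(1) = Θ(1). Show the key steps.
T(n) = Θ(n^3 · (log n)^2)

Here log_5 125 = 3 and f(n) = 4 · n^3 · log n = Θ(n^(log_5 125) · (log n)^1). This is the extended Case 2 of the master theorem (f matches the critical exponent up to log factors), giving T(n) = Θ(n^(log_5 125) · (log n)^(1+1)) = Θ(n^3 · (log n)^2).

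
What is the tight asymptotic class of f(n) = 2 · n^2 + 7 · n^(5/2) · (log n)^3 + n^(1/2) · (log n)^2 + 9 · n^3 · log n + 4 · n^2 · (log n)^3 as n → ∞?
f(n) ∈ Θ(n^3 · log n)

Compare the terms by growth order. For large n, n^a · (log n)^b dominates n^a' · (log n)^b' iff a > a', or (a = a' and b > b'). Ranking the 5 terms shows the dominant one is 9 · n^3 · log n. Hence f(n) ∈ Θ(n^3 · log n).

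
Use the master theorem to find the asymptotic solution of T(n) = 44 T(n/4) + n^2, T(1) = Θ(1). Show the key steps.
T(n) = Θ(n^(log_4 44))

Master theorem: compare f(n) = n^2 to n^(log_4 44) where log_4 44 ≈ 2.730. Since 2 < log_4 44, we have f(n) = O(n^(log_4 44 − ε)) for some ε > 0 — Case 1. Hence T(n) = Θ(n^(log_4 44)).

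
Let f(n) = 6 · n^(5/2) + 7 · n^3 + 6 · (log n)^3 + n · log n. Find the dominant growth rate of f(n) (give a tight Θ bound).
f(n) ∈ Θ(n^3)

Compare the terms by growth order. For large n, n^a · (log n)^b dominates n^a' · (log n)^b' iff a > a', or (a = a' and b > b'). Ranking the 4 terms shows the dominant one is 7 · n^3. Hence f(n) ∈ Θ(n^3).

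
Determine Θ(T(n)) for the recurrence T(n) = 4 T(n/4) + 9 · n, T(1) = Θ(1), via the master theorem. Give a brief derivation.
T(n) = Θ(n log n)

log_4 4 = 1, and f(n) = 9 · n = Θ(n^(log_4 4)). This is Case 2 of the master theorem: T(n) = Θ(f(n) · log n) = Θ(n log n).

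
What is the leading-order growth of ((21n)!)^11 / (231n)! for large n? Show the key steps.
((21n)!)^11/(231n)! ~ ((2π·21n)^(10/2) / sqrt(11)) · 11^(−11·21n)  →  0

Write N = 21n. Stirling: N! ~ sqrt(2π N)(N/e)^N and (11N)! ~ sqrt(2π·11N)·(11N/e)^(11N).
  (N!)^11/(11N)! ~ (2π N)^(11/2) (N/e)^(11N) / [sqrt(2π·11N) (11N/e)^(11N)]
     = (2π N)^(11/2) / sqrt(2π·11N) · (N/(11N))^(11N)
     = (2π N)^((11−1)/2) / sqrt(11) · 11^(−11N).
Since 11^11 > 1, the factor 11^(−11N) decays exponentially, so the ratio → 0. Substituting N = 21n gives the stated form.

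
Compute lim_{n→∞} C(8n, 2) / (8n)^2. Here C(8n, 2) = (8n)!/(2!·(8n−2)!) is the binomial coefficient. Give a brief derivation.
lim = 1/2! = 1/2

With N = 8n → ∞: C(N, 2) / N^2 = [N(N−1)…(N−1)] / (2! · N^2) = (1/2!) · 1 · (1 − 1/(8n)). Each factor → 1 as N → ∞, so the limit is 1/2! = 1/2.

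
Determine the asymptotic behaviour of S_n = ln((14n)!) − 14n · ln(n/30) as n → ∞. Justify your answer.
S_n ~ 14n · (ln 420 − 1) + O(ln n)

Stirling: ln((14n)!) = 14n ln(14n) − 14n + O(ln n).
  S_n = 14n ln(14n) − 14n − 14n ln(n/30) + O(ln n)
      = 14n ln(14n) − 14n ln n + 14n ln 30 − 14n + O(ln n)
      = 14n ln 14 + 14n ln 30 − 14n + O(ln n)
      = 14n (ln 420 − 1) + O(ln n).
Numerically ln(420) − 1 ≈ 5.0403.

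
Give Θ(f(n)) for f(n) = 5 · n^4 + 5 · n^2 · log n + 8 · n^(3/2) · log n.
f(n) ∈ Θ(n^4)

Compare the terms by growth order. For large n, n^a · (log n)^b dominates n^a' · (log n)^b' iff a > a', or (a = a' and b > b'). Ranking the 3 terms shows the dominant one is 5 · n^4. Hence f(n) ∈ Θ(n^4).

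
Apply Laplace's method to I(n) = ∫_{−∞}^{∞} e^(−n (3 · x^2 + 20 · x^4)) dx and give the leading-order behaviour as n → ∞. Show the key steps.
I(n) ~ sqrt(π/(3n))

φ(x) = 3 · x^2 + 20 · x^4 has its unique global minimum at x* = 0 (since φ'(x) = 6x + 80x^3 = 0 only at x = 0 for real x with both coefficients positive, and φ → ∞ as |x| → ∞). At x* = 0, φ(0) = 0 and φ''(0) = 6. Laplace's method then gives
  I(n) ~ sqrt(2π / (n · φ''(0))) · e^(−n φ(0)) = sqrt(2π / (6n)) = sqrt(π/(3n)).
The 20 · x^4 term contributes only at subleading order (an O(1/n) relative correction).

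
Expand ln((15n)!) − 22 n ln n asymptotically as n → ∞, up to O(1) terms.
ln((15n)!) − 22 n ln n = −7 n ln n + 15(ln 15 − 1) n + (1/2) ln(2π·15n) + O(1/n)

Stirling: ln((15n)!) = 15n ln(15n) − 15n + (1/2) ln(2π·15n) + O(1/n).
Expand 15n ln(15n) = 15n (ln n + ln 15) = 15n ln n + 15n ln 15.
Subtract 22n ln n: leading term is (15 − 22) n ln n = −7 n ln n. The next term is 15n ln 15 − 15n = 15(ln 15 − 1) n. Then the (1/2) ln(2π·15n) correction.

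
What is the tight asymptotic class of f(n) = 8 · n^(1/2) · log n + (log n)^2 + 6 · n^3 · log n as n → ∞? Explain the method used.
f(n) ∈ Θ(n^3 · log n)

Compare the terms by growth order. For large n, n^a · (log n)^b dominates n^a' · (log n)^b' iff a > a', or (a = a' and b > b'). Ranking the 3 terms shows the dominant one is 6 · n^3 · log n. Hence f(n) ∈ Θ(n^3 · log n).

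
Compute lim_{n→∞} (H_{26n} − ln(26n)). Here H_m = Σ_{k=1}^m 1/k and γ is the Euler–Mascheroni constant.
lim = γ

By Euler-Maclaurin, H_m = ln m + γ + O(1/m). So
  H_{26n} − ln(26n) = ln(26n) + γ − ln(26n) + O(1/n)
                       = ln(26/26) + γ + O(1/n).
Hence the limit is γ (since ln 1 = 0).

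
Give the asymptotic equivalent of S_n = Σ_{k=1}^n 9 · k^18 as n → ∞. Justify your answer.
S_n ~ 9 · n^19 / 19

By integral comparison (Euler-Maclaurin), Σ_{k=1}^n 9 · k^18 = 9 · ∫_0^n x^18 dx + O(n^18) = 9 · n^19/19 + O(n^18). (Equivalently, Faulhaber's formula gives the same leading term.)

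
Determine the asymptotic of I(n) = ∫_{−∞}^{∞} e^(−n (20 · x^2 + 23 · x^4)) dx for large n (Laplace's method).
I(n) ~ sqrt(π/(20n))

φ(x) = 20 · x^2 + 23 · x^4 has its unique global minimum at x* = 0 (since φ'(x) = 40x + 92x^3 = 0 only at x = 0 for real x with both coefficients positive, and φ → ∞ as |x| → ∞). At x* = 0, φ(0) = 0 and φ''(0) = 40. Laplace's method then gives
  I(n) ~ sqrt(2π / (n · φ''(0))) · e^(−n φ(0)) = sqrt(2π / (40n)) = sqrt(π/(20n)).
The 23 · x^4 term contributes only at subleading order (an O(1/n) relative correction).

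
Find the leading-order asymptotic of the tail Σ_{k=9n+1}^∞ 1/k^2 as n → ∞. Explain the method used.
Σ_{k>9n} 1/k^2 ~ 1/(1 · (9n))

Compare to the integral: ∫_{9n}^∞ x^(−2) dx = [−x^(−1)/1]_{9n}^∞ = 1/((2−1)·(9n)). Euler-Maclaurin then gives
  Σ_{k>9n} 1/k^2 = ∫_{9n}^∞ dx/x^2 − 1/(2·(9n)^2) + O(1/(9n)^3).
(Equivalently this is ζ(2) − Σ_{k≤9n} 1/k^2.)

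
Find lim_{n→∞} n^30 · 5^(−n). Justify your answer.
lim = 0

Exponentials with base > 1 dominate every fixed polynomial: for any fixed c, n^c / 5^n → 0 as n → ∞ (e.g. by the ratio test, or by writing 5^n = e^(n ln 5) and noting e^(n ln 5) / n^c → ∞). Hence n^30 · 5^(−n) = n^30 / 5^n → 0.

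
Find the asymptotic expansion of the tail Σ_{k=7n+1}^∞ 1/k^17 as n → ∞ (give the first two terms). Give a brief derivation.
Σ_{k>7n} 1/k^17 = 1/(16 · (7n)^16) − 1/(2 · (7n)^17) + O(1/(7n)^18)

Compare to the integral: ∫_{7n}^∞ x^(−17) dx = [−x^(−16)/16]_{7n}^∞ = 1/((17−1)·(7n)^16). The Euler-Maclaurin correction adds −f(7n)/2 = −1/(2·(7n)^17). Euler-Maclaurin then gives
  Σ_{k>7n} 1/k^17 = ∫_{7n}^∞ dx/x^17 − 1/(2·(7n)^17) + O(1/(7n)^18).
(Equivalently this is ζ(17) − Σ_{k≤7n} 1/k^17.)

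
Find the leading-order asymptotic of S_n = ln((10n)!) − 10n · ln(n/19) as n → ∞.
S_n ~ 10n · (ln 190 − 1) + O(ln n)

Stirling: ln((10n)!) = 10n ln(10n) − 10n + O(ln n).
  S_n = 10n ln(10n) − 10n − 10n ln(n/19) + O(ln n)
      = 10n ln(10n) − 10n ln n + 10n ln 19 − 10n + O(ln n)
      = 10n ln 10 + 10n ln 19 − 10n + O(ln n)
      = 10n (ln 190 − 1) + O(ln n).
Numerically ln(190) − 1 ≈ 4.2470.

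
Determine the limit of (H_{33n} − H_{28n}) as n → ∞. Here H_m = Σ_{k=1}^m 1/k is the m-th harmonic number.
lim = ln(33/28)

Euler-Maclaurin gives H_m = ln m + γ + 1/(2m) + O(1/m^2). The γ and O(1/m) terms cancel in the difference:
  H_{33n} − H_{28n} = ln(33n) − ln(28n) + O(1/n) = ln(33/28) + O(1/n).
Hence the limit is ln(33/28).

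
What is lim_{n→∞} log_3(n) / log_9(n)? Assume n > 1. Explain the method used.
lim = ln(9) / ln(3) = log_3(9)

Change of base: log_3(n) = ln n / ln 3 and log_9(n) = ln n / ln 9. The ratio is (ln n / ln 3) · (ln 9 / ln n) = ln 9 / ln 3, a constant independent of n. So the limit is ln 9 / ln 3 = log_3(9).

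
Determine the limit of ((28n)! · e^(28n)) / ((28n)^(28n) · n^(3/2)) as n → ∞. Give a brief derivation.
lim = 0

Stirling: (28n)! ~ sqrt(2π·28n) · (28n/e)^(28n). Hence
  (28n)! · e^(28n) / (28n)^(28n) ~ sqrt(2π·28n).
Dividing by n^(3/2): sqrt(2π·28n) / n^(3/2) = sqrt(2π·28) · n^((1−3)/2), so the expression behaves like sqrt(2π·28) · n^((1−3)/2) → 0.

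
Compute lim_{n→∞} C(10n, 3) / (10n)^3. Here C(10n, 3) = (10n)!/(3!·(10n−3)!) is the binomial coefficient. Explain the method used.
lim = 1/3! = 1/6

With N = 10n → ∞: C(N, 3) / N^3 = [N(N−1)…(N−2)] / (3! · N^3) = (1/3!) · 1 · (1 − 1/(10n)) · (1 − 2/(10n)). Each factor → 1 as N → ∞, so the limit is 1/3! = 1/6.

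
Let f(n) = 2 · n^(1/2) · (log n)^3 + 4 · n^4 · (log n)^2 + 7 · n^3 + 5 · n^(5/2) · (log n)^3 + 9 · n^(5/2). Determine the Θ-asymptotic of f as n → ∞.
f(n) ∈ Θ(n^4 · (log n)^2)

Compare the terms by growth order. For large n, n^a · (log n)^b dominates n^a' · (log n)^b' iff a > a', or (a = a' and b > b'). Ranking the 5 terms shows the dominant one is 4 · n^4 · (log n)^2. Hence f(n) ∈ Θ(n^4 · (log n)^2).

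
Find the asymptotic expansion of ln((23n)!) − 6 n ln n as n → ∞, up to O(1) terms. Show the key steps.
ln((23n)!) − 6 n ln n = 17 n ln n + 23(ln 23 − 1) n + (1/2) ln(2π·23n) + O(1/n)

Stirling: ln((23n)!) = 23n ln(23n) − 23n + (1/2) ln(2π·23n) + O(1/n).
Expand 23n ln(23n) = 23n (ln n + ln 23) = 23n ln n + 23n ln 23.
Subtract 6n ln n: leading term is (23 − 6) n ln n = 17 n ln n. The next term is 23n ln 23 − 23n = 23(ln 23 − 1) n. Then the (1/2) ln(2π·23n) correction.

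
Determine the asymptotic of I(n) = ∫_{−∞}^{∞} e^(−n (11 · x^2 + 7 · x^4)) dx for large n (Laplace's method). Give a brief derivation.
I(n) ~ sqrt(π/(11n))

φ(x) = 11 · x^2 + 7 · x^4 has its unique global minimum at x* = 0 (since φ'(x) = 22x + 28x^3 = 0 only at x = 0 for real x with both coefficients positive, and φ → ∞ as |x| → ∞). At x* = 0, φ(0) = 0 and φ''(0) = 22. Laplace's method then gives
  I(n) ~ sqrt(2π / (n · φ''(0))) · e^(−n φ(0)) = sqrt(2π / (22n)) = sqrt(π/(11n)).
The 7 · x^4 term contributes only at subleading order (an O(1/n) relative correction).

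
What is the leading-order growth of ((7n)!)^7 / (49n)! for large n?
((7n)!)^7/(49n)! ~ ((2π·7n)^(6/2) / sqrt(7)) · 7^(−7·7n)  →  0

Write N = 7n. Stirling: N! ~ sqrt(2π N)(N/e)^N and (7N)! ~ sqrt(2π·7N)·(7N/e)^(7N).
  (N!)^7/(7N)! ~ (2π N)^(7/2) (N/e)^(7N) / [sqrt(2π·7N) (7N/e)^(7N)]
     = (2π N)^(7/2) / sqrt(2π·7N) · (N/(7N))^(7N)
     = (2π N)^((7−1)/2) / sqrt(7) · 7^(−7N).
Since 7^7 > 1, the factor 7^(−7N) decays exponentially, so the ratio → 0. Substituting N = 7n gives the stated form.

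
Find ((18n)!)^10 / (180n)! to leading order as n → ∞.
((18n)!)^10/(180n)! ~ ((2π·18n)^(9/2) / sqrt(10)) · 10^(−10·18n)  →  0

Write N = 18n. Stirling: N! ~ sqrt(2π N)(N/e)^N and (10N)! ~ sqrt(2π·10N)·(10N/e)^(10N).
  (N!)^10/(10N)! ~ (2π N)^(10/2) (N/e)^(10N) / [sqrt(2π·10N) (10N/e)^(10N)]
     = (2π N)^(10/2) / sqrt(2π·10N) · (N/(10N))^(10N)
     = (2π N)^((10−1)/2) / sqrt(10) · 10^(−10N).
Since 10^10 > 1, the factor 10^(−10N) decays exponentially, so the ratio → 0. Substituting N = 18n gives the stated form.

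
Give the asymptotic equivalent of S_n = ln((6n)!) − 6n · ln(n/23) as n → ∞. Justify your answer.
S_n ~ 6n · (ln 138 − 1) + O(ln n)

Stirling: ln((6n)!) = 6n ln(6n) − 6n + O(ln n).
  S_n = 6n ln(6n) − 6n − 6n ln(n/23) + O(ln n)
      = 6n ln(6n) − 6n ln n + 6n ln 23 − 6n + O(ln n)
      = 6n ln 6 + 6n ln 23 − 6n + O(ln n)
      = 6n (ln 138 − 1) + O(ln n).
Numerically ln(138) − 1 ≈ 3.9273.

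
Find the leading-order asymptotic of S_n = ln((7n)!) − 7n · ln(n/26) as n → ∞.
S_n ~ 7n · (ln 182 − 1) + O(ln n)

Stirling: ln((7n)!) = 7n ln(7n) − 7n + O(ln n).
  S_n = 7n ln(7n) − 7n − 7n ln(n/26) + O(ln n)
      = 7n ln(7n) − 7n ln n + 7n ln 26 − 7n + O(ln n)
      = 7n ln 7 + 7n ln 26 − 7n + O(ln n)
      = 7n (ln 182 − 1) + O(ln n).
Numerically ln(182) − 1 ≈ 4.2040.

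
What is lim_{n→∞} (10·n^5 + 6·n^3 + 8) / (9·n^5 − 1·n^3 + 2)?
lim = 10/9

For large n the leading n^5 terms dominate both numerator and denominator. Dividing top and bottom by n^5, every other term tends to 0, leaving 10/9.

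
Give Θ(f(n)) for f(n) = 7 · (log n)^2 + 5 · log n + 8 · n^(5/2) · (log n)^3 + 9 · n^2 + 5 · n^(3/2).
f(n) ∈ Θ(n^(5/2) · (log n)^3)

Compare the terms by growth order. For large n, n^a · (log n)^b dominates n^a' · (log n)^b' iff a > a', or (a = a' and b > b'). Ranking the 5 terms shows the dominant one is 8 · n^(5/2) · (log n)^3. Hence f(n) ∈ Θ(n^(5/2) · (log n)^3).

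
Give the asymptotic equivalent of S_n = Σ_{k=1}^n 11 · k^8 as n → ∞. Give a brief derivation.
S_n ~ 11 · n^9 / 9

By integral comparison (Euler-Maclaurin), Σ_{k=1}^n 11 · k^8 = 11 · ∫_0^n x^8 dx + O(n^8) = 11 · n^9/9 + O(n^8). (Equivalently, Faulhaber's formula gives the same leading term.)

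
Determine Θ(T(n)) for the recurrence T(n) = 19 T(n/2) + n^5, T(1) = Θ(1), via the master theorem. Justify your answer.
T(n) = Θ(n^5)

log_2 19 ≈ 4.248. f(n) = n^5 dominates n^(log_2 19) since 5 > 4.248, and the regularity condition a·f(n/b) = 19·(n/2)^5 = (19/32)·n^5 ≤ c·f(n) holds with c = 19/32 ≈ 0.594 < 1. So this is Case 3: T(n) = Θ(f(n)) = Θ(n^5).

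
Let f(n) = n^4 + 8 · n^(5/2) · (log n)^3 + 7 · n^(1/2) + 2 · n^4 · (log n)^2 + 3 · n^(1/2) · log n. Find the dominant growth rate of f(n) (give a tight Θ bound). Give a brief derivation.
f(n) ∈ Θ(n^4 · (log n)^2)

Compare the terms by growth order. For large n, n^a · (log n)^b dominates n^a' · (log n)^b' iff a > a', or (a = a' and b > b'). Ranking the 5 terms shows the dominant one is 2 · n^4 · (log n)^2. Hence f(n) ∈ Θ(n^4 · (log n)^2).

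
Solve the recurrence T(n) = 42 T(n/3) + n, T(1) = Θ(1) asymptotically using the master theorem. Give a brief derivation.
T(n) = Θ(n^(log_3 42))

Master theorem: compare f(n) = n to n^(log_3 42) where log_3 42 ≈ 3.402. Since 1 < log_3 42, we have f(n) = O(n^(log_3 42 − ε)) for some ε > 0 — Case 1. Hence T(n) = Θ(n^(log_3 42)).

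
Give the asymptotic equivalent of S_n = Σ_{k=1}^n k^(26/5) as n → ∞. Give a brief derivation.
S_n ~ (5/31) · n^(31/5)

Integral comparison: Σ_{k=1}^n k^(26/5) = ∫_0^n x^(26/5) dx + O(n^(26/5)). The integral is n^(1 + 26/5) / (1 + 26/5) = n^((26+5)/5) / ((26+5)/5) = (5/31) · n^(31/5).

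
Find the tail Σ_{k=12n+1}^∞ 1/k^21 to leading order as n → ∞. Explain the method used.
Σ_{k>12n} 1/k^21 ~ 1/(20 · (12n)^20)

Compare to the integral: ∫_{12n}^∞ x^(−21) dx = [−x^(−20)/20]_{12n}^∞ = 1/((21−1)·(12n)^20). Euler-Maclaurin then gives
  Σ_{k>12n} 1/k^21 = ∫_{12n}^∞ dx/x^21 − 1/(2·(12n)^21) + O(1/(12n)^22).
(Equivalently this is ζ(21) − Σ_{k≤12n} 1/k^21.)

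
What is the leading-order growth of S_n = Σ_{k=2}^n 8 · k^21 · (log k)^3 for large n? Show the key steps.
S_n ~ 4 · n^22 · (log n)^3 / 11

By integral comparison, S_n = ∫_1^n 8 · x^21 · (log x)^3 dx + O(n^21 · (log n)^3). For the integral, the leading term of ∫_1^n x^21 (log x)^3 dx is n^22/22 · (log n)^3 (by repeated integration by parts; each step lowers the log-exponent and produces a relatively O(1/log n) correction). Hence S_n ~ 4 · n^22 · (log n)^3 / 11.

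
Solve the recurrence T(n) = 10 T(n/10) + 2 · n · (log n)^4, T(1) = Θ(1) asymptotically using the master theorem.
T(n) = Θ(n · (log n)^5)

Here log_10 10 = 1 and f(n) = 2 · n · (log n)^4 = Θ(n^(log_10 10) · (log n)^4). This is the extended Case 2 of the master theorem (f matches the critical exponent up to log factors), giving T(n) = Θ(n^(log_10 10) · (log n)^(4+1)) = Θ(n · (log n)^5).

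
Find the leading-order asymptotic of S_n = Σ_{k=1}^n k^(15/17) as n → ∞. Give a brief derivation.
S_n ~ (17/32) · n^(32/17)

Integral comparison: Σ_{k=1}^n k^(15/17) = ∫_0^n x^(15/17) dx + O(n^(15/17)). The integral is n^(1 + 15/17) / (1 + 15/17) = n^((15+17)/17) / ((15+17)/17) = (17/32) · n^(32/17).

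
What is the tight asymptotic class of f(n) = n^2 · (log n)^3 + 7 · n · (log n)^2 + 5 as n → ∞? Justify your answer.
f(n) ∈ Θ(n^2 · (log n)^3)

Compare the terms by growth order. For large n, n^a · (log n)^b dominates n^a' · (log n)^b' iff a > a', or (a = a' and b > b'). Ranking the 3 terms shows the dominant one is n^2 · (log n)^3. Hence f(n) ∈ Θ(n^2 · (log n)^3).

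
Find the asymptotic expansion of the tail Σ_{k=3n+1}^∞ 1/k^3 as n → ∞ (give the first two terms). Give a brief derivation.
Σ_{k>3n} 1/k^3 = 1/(2 · (3n)^2) − 1/(2 · (3n)^3) + O(1/(3n)^4)

Compare to the integral: ∫_{3n}^∞ x^(−3) dx = [−x^(−2)/2]_{3n}^∞ = 1/((3−1)·(3n)^2). The Euler-Maclaurin correction adds −f(3n)/2 = −1/(2·(3n)^3). Euler-Maclaurin then gives
  Σ_{k>3n} 1/k^3 = ∫_{3n}^∞ dx/x^3 − 1/(2·(3n)^3) + O(1/(3n)^4).
(Equivalently this is ζ(3) − Σ_{k≤3n} 1/k^3.)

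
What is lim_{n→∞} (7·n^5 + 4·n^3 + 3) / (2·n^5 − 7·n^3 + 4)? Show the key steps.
lim = 7/2

For large n the leading n^5 terms dominate both numerator and denominator. Dividing top and bottom by n^5, every other term tends to 0, leaving 7/2.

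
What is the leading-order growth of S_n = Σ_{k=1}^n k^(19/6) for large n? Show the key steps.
S_n ~ (6/25) · n^(25/6)

Integral comparison: Σ_{k=1}^n k^(19/6) = ∫_0^n x^(19/6) dx + O(n^(19/6)). The integral is n^(1 + 19/6) / (1 + 19/6) = n^((19+6)/6) / ((19+6)/6) = (6/25) · n^(25/6).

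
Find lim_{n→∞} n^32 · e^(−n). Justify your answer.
lim = 0

Exponentials with base > 1 dominate every fixed polynomial: for any fixed c, n^c / e^n → 0 as n → ∞ (e.g. by the ratio test, or since e^n grows faster than any power of n). Hence n^32 · e^(−n) = n^32 / e^n → 0.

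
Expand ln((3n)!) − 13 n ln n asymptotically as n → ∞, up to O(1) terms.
ln((3n)!) − 13 n ln n = −10 n ln n + 3(ln 3 − 1) n + (1/2) ln(2π·3n) + O(1/n)

Stirling: ln((3n)!) = 3n ln(3n) − 3n + (1/2) ln(2π·3n) + O(1/n).
Expand 3n ln(3n) = 3n (ln n + ln 3) = 3n ln n + 3n ln 3.
Subtract 13n ln n: leading term is (3 − 13) n ln n = −10 n ln n. The next term is 3n ln 3 − 3n = 3(ln 3 − 1) n. Then the (1/2) ln(2π·3n) correction.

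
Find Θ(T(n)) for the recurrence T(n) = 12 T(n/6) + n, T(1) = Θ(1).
T(n) = Θ(n^(log_6 12))

Master theorem: compare f(n) = n to n^(log_6 12) where log_6 12 ≈ 1.387. Since 1 < log_6 12, we have f(n) = O(n^(log_6 12 − ε)) for some ε > 0 — Case 1. Hence T(n) = Θ(n^(log_6 12)).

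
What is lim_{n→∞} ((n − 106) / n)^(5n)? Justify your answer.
lim = e^(−530)

Rewrite as (1 − 106/n)^(5n). By the standard limit (1 + x/n)^n → e^x, we have (1 − 106/n)^n → e^(−106), and raising to the 5th power gives e^(−530).
More precisely, ln[(1 − 106/n)^(5n)] = 5n · ln(1 − 106/n) = 5n · (-106/n + O(1/n^2)) = -530 + O(1/n) → -530.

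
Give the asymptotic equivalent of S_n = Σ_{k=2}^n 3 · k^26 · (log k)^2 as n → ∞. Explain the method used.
S_n ~ n^27 · (log n)^2 / 9

By integral comparison, S_n = ∫_1^n 3 · x^26 · (log x)^2 dx + O(n^26 · (log n)^2). For the integral, the leading term of ∫_1^n x^26 (log x)^2 dx is n^27/27 · (log n)^2 (by repeated integration by parts; each step lowers the log-exponent and produces a relatively O(1/log n) correction). Hence S_n ~ n^27 · (log n)^2 / 9.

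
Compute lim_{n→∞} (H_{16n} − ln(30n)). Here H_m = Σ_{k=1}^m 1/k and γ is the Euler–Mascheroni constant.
lim = ln(8/15) + γ

By Euler-Maclaurin, H_m = ln m + γ + O(1/m). So
  H_{16n} − ln(30n) = ln(16n) + γ − ln(30n) + O(1/n)
                       = ln(16/30) + γ + O(1/n).
Hence the limit is ln(16/30) + γ (= ln(8/15)).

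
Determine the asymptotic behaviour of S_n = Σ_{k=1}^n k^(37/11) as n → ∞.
S_n ~ (11/48) · n^(48/11)

Integral comparison: Σ_{k=1}^n k^(37/11) = ∫_0^n x^(37/11) dx + O(n^(37/11)). The integral is n^(1 + 37/11) / (1 + 37/11) = n^((37+11)/11) / ((37+11)/11) = (11/48) · n^(48/11).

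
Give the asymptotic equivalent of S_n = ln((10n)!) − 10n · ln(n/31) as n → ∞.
S_n ~ 10n · (ln 310 − 1) + O(ln n)

Stirling: ln((10n)!) = 10n ln(10n) − 10n + O(ln n).
  S_n = 10n ln(10n) − 10n − 10n ln(n/31) + O(ln n)
      = 10n ln(10n) − 10n ln n + 10n ln 31 − 10n + O(ln n)
      = 10n ln 10 + 10n ln 31 − 10n + O(ln n)
      = 10n (ln 310 − 1) + O(ln n).
Numerically ln(310) − 1 ≈ 4.7366.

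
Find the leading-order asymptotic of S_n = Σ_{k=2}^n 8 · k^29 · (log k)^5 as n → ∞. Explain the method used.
S_n ~ 4 · n^30 · (log n)^5 / 15

By integral comparison, S_n = ∫_1^n 8 · x^29 · (log x)^5 dx + O(n^29 · (log n)^5). For the integral, the leading term of ∫_1^n x^29 (log x)^5 dx is n^30/30 · (log n)^5 (by repeated integration by parts; each step lowers the log-exponent and produces a relatively O(1/log n) correction). Hence S_n ~ 4 · n^30 · (log n)^5 / 15.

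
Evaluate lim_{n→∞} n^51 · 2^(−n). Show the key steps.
lim = 0

Exponentials with base > 1 dominate every fixed polynomial: for any fixed c, n^c / 2^n → 0 as n → ∞ (e.g. by the ratio test, or by writing 2^n = e^(n ln 2) and noting e^(n ln 2) / n^c → ∞). Hence n^51 · 2^(−n) = n^51 / 2^n → 0.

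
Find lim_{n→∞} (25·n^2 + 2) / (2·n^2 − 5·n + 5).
lim = 25/2

For large n the leading n^2 terms dominate both numerator and denominator. Dividing top and bottom by n^2, every other term tends to 0, leaving 25/2.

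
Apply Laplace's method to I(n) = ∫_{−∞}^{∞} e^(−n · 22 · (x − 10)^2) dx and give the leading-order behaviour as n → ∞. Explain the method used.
I(n) = sqrt(π/(22n))

Here φ(x) = 22 · (x − 10)^2 has its unique minimum at x* = 10 with φ(x*) = 0 and φ''(x*) = 44. Laplace's method gives
  I(n) ~ e^(−n φ(x*)) · sqrt(2π / (n · φ''(x*))) = sqrt(2π / (44n)) = sqrt(π/(22n)).
This is exact: substituting u = (x − 10)·sqrt(22n) gives I(n) = (1/sqrt(22n)) ∫_{−∞}^{∞} e^(−u^2) du = sqrt(π/(22n)).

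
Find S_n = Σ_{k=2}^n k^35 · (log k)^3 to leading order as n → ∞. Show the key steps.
S_n ~ n^36 · (log n)^3 / 36

By integral comparison, S_n = ∫_1^n x^35 · (log x)^3 dx + O(n^35 · (log n)^3). For the integral, the leading term of ∫_1^n x^35 (log x)^3 dx is n^36/36 · (log n)^3 (by repeated integration by parts; each step lowers the log-exponent and produces a relatively O(1/log n) correction). Hence S_n ~ n^36 · (log n)^3 / 36.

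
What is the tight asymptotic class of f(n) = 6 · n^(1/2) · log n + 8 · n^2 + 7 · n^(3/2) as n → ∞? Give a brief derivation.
f(n) ∈ Θ(n^2)

Compare the terms by growth order. For large n, n^a · (log n)^b dominates n^a' · (log n)^b' iff a > a', or (a = a' and b > b'). Ranking the 3 terms shows the dominant one is 8 · n^2. Hence f(n) ∈ Θ(n^2).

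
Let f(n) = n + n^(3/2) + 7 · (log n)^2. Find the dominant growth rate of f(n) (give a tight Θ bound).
f(n) ∈ Θ(n^(3/2))

Compare the terms by growth order. For large n, n^a · (log n)^b dominates n^a' · (log n)^b' iff a > a', or (a = a' and b > b'). Ranking the 3 terms shows the dominant one is n^(3/2). Hence f(n) ∈ Θ(n^(3/2)).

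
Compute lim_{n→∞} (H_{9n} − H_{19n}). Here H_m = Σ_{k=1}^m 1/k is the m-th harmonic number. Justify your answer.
lim = ln(9/19)

Euler-Maclaurin gives H_m = ln m + γ + 1/(2m) + O(1/m^2). The γ and O(1/m) terms cancel in the difference:
  H_{9n} − H_{19n} = ln(9n) − ln(19n) + O(1/n) = ln(9/19) + O(1/n).
Hence the limit is ln(9/19).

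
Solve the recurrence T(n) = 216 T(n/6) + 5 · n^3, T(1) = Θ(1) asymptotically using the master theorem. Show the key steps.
T(n) = Θ(n^3 log n)

log_6 216 = 3, and f(n) = 5 · n^3 = Θ(n^(log_6 216)). This is Case 2 of the master theorem: T(n) = Θ(f(n) · log n) = Θ(n^3 log n).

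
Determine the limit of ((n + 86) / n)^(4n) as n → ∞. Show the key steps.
lim = e^344

Rewrite as (1 + 86/n)^(4n). By the standard limit (1 + x/n)^n → e^x, we have (1 + 86/n)^n → e^86, and raising to the 4th power gives e^344.
More precisely, ln[(1 + 86/n)^(4n)] = 4n · ln(1 + 86/n) = 4n · (86/n + O(1/n^2)) = 344 + O(1/n) → 344.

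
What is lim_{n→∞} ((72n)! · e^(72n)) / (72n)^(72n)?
lim = ∞

Stirling: (72n)! ~ sqrt(2π·72n) · (72n/e)^(72n). Hence
  (72n)! · e^(72n) / (72n)^(72n) ~ sqrt(2π·72n) = sqrt(2π·72) · sqrt(n) → ∞.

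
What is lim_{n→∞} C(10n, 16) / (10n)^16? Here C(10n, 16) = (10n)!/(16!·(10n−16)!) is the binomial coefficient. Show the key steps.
lim = 1/16! = 1/20922789888000

With N = 10n → ∞: C(N, 16) / N^16 = [N(N−1)…(N−15)] / (16! · N^16) = (1/16!) · 1 · (1 − 1/(10n)) · … · (1 − 15/(10n)). Each factor → 1 as N → ∞, so the limit is 1/16! = 1/20922789888000.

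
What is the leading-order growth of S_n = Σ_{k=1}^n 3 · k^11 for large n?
S_n ~ n^12 / 4

By integral comparison (Euler-Maclaurin), Σ_{k=1}^n 3 · k^11 = 3 · ∫_0^n x^11 dx + O(n^11) = 3 · n^12/12 = n^12 / 4 + O(n^11). (Equivalently, Faulhaber's formula gives the same leading term.)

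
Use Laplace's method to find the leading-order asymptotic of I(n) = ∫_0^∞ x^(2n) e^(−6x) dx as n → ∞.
I(n) ~ (sqrt(2π·2n) / 6) · (2n/(6e))^(2n)

Write the integrand as exp(2n ln x − 6x) and set f(x) = 2n ln x − 6x. Then f'(x) = 2n/x − 6 = 0 at x* = 2n/6, and f''(x*) = −2n/x*^2 = −6^2/(2n). Laplace's method (interior maximum) gives
  I(n) ~ e^(f(x*)) · sqrt(2π / |f''(x*)|)
        = exp(2n ln(2n/6) − 2n) · sqrt(2π · 2n / 6^2)
        = (2n/6)^(2n) e^(−2n) · sqrt(2π·2n) / 6
        = (sqrt(2π·2n) / 6) · (2n/(6e))^(2n).
This matches Γ(2n+1)/6^(2n+1) with Stirling applied to Γ.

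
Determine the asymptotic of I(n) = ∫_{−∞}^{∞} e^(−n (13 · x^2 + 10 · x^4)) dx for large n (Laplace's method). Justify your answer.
I(n) ~ sqrt(π/(13n))

φ(x) = 13 · x^2 + 10 · x^4 has its unique global minimum at x* = 0 (since φ'(x) = 26x + 40x^3 = 0 only at x = 0 for real x with both coefficients positive, and φ → ∞ as |x| → ∞). At x* = 0, φ(0) = 0 and φ''(0) = 26. Laplace's method then gives
  I(n) ~ sqrt(2π / (n · φ''(0))) · e^(−n φ(0)) = sqrt(2π / (26n)) = sqrt(π/(13n)).
The 10 · x^4 term contributes only at subleading order (an O(1/n) relative correction).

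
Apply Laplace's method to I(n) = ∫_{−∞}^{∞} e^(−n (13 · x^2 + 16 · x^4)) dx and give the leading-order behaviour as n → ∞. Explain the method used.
I(n) ~ sqrt(π/(13n))

φ(x) = 13 · x^2 + 16 · x^4 has its unique global minimum at x* = 0 (since φ'(x) = 26x + 64x^3 = 0 only at x = 0 for real x with both coefficients positive, and φ → ∞ as |x| → ∞). At x* = 0, φ(0) = 0 and φ''(0) = 26. Laplace's method then gives
  I(n) ~ sqrt(2π / (n · φ''(0))) · e^(−n φ(0)) = sqrt(2π / (26n)) = sqrt(π/(13n)).
The 16 · x^4 term contributes only at subleading order (an O(1/n) relative correction).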